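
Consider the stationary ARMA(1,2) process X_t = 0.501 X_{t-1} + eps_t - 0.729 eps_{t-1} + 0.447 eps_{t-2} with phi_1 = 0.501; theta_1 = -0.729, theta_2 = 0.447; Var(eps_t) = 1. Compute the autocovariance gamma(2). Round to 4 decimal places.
\gamma(2) = 0.3319

Multiply the model equation by X_{t-k} and take expectations. With theta_0 = psi_0 = 1 and psi_j the MA(infinity) weights, this gives
  gamma(k) - sum_i phi_i gamma(k-i) = c_k,
  c_k = sigma^2 * sum_{j=k..q} theta_j psi_{j-k}   (c_k = 0 for k > q),
using gamma(-m) = gamma(m).
psi-weights needed (psi_j = theta_j + sum_i phi_i psi_{j-i}):
  psi_1 = theta_1 + phi_1 = -0.729 + (0.501) = -0.228
  psi_2 = theta_2 + phi_1 psi_1 = 0.447 + (0.501)(-0.228) = 0.332772
Right-hand sides:
  c_0 = sigma^2 (1 + theta_1 psi_1 + theta_2 psi_2) = 1 * (1 + (-0.729)(-0.228) + (0.447)(0.332772)) = 1 * 1.314961 = 1.314961
  c_1 = sigma^2 (theta_1 + theta_2 psi_1) = 1 * (-0.729 + (0.447)(-0.228)) = -0.830916
  c_2 = sigma^2 theta_2 = 1 * (0.447) = 0.447
Equations for k = 0 and k = 1 (AR order 1):
  gamma(0) = phi_1 gamma(1) + c_0
  gamma(1) = phi_1 gamma(0) + c_1
Substituting the second into the first: gamma(0) (1 - phi_1^2) = c_0 + phi_1 c_1, so
  gamma(0) = (c_0 + phi_1 c_1) / (1 - phi_1^2) = (1.314961 + (0.501)(-0.830916)) / (1 - (0.501)^2) = 0.898672 / 0.748999 = 1.199831.
  gamma(1) = phi_1 gamma(0) + c_1 = (0.501)(1.199831) + (-0.830916) = -0.229801.
For k = 2: gamma(2) = phi_1 gamma(1) + c_2
  = (0.501)(-0.229801) + (0.447) = 0.33187.
Therefore gamma(2) = 0.3319 (to 4 decimal places).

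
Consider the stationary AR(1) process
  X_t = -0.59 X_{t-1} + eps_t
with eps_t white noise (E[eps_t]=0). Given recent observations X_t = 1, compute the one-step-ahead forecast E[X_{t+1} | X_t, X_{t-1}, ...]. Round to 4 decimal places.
E[X_{t+1} \mid \mathcal F_t] = -0.5900

For an AR(p) model X_t = c + sum_i phi_i X_{t-i} + eps_t, the
one-step-ahead conditional mean is
  E[X_{t+1} | X_t, ...] = c + sum_i phi_i X_{t+1-i}.
Substitute known values:
  E[X_{t+1} | ...] = (-0.59) * (1)
                   = -0.5900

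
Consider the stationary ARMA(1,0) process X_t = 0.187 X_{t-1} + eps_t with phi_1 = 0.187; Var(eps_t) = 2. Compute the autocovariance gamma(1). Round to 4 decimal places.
\gamma(1) = 0.3876

Multiply the model equation by X_{t-k} and take expectations. With theta_0 = psi_0 = 1 and psi_j the MA(infinity) weights, this gives
  gamma(k) - sum_i phi_i gamma(k-i) = c_k,
  c_k = sigma^2 * sum_{j=k..q} theta_j psi_{j-k}   (c_k = 0 for k > q),
using gamma(-m) = gamma(m).
Pure AR (q = 0): c_0 = sigma^2 = 2, c_k = 0 for k >= 1.
Equations for k = 0 and k = 1 (AR order 1):
  gamma(0) = phi_1 gamma(1) + c_0
  gamma(1) = phi_1 gamma(0) + c_1
Substituting the second into the first: gamma(0) (1 - phi_1^2) = c_0 + phi_1 c_1, so
  gamma(0) = c_0 / (1 - phi_1^2) = 2 / (1 - (0.187)^2) = 2 / 0.965031 = 2.072472.
  gamma(1) = phi_1 gamma(0) = (0.187)(2.072472) = 0.387552.
Therefore gamma(1) = 0.3876 (to 4 decimal places).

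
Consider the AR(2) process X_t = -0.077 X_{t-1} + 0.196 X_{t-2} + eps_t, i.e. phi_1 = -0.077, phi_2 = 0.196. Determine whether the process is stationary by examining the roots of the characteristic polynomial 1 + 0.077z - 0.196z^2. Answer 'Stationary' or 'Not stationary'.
\text{Stationary}

The AR(p) characteristic polynomial is P(z) = 1 + 0.077z - 0.196z^2.
Stationarity requires all roots to lie outside the unit circle, i.e. |z| > 1 for every root.
Set 1 + (0.077) z + (-0.196) z^2 = 0, i.e. a z^2 + b z + c = 0 with a = -0.196, b = 0.077, c = 1.
Discriminant D = b^2 - 4ac = (0.077)^2 - 4*(-0.196)*1 = 0.005929 - (-0.784) = 0.789929.
D >= 0, so the roots are real: z = (-b +/- sqrt(D)) / (2a) = (-0.077 +/- 0.88878) / (-0.392).
  z_1 = (-0.077 + 0.88878) / (-0.392) = -2.0709,   |z_1| = 2.0709.
  z_2 = (-0.077 - 0.88878) / (-0.392) = 2.4637,   |z_2| = 2.4637.
Moduli of all roots: 2.0709, 2.4637.
All moduli strictly greater than 1? Yes.
Verdict: Stationary.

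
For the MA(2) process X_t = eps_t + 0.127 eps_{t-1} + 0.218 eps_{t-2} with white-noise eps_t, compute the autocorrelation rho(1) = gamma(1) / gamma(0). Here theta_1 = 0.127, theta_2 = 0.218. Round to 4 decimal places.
\rho(1) = 0.1454

For an MA(q) process with theta_0 = 1, the autocovariance is
  gamma(k) = sigma^2 * sum_{i=0..q-k} theta_i * theta_{i+k},
and rho(k) = gamma(k) / gamma(0). Sigma^2 cancels.
  numerator   = (1)*(0.127) + (0.127)*(0.218) = 0.154686.
  denominator = (1)^2 + (0.127)^2 + (0.218)^2 = 1.063653.
  rho(1) = 0.154686 / 1.063653 = 0.1454.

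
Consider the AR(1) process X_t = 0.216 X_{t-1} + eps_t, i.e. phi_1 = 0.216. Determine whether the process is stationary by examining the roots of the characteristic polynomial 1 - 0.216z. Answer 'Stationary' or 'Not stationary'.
\text{Stationary}

The AR(p) characteristic polynomial is P(z) = 1 - 0.216z.
Stationarity requires all roots to lie outside the unit circle, i.e. |z| > 1 for every root.
This is linear in z: 1 + (-0.216) z = 0  =>  z = -1/(-0.216) = 4.62963,  |z| = 4.62963.
Moduli of all roots: 4.6296.
All moduli strictly greater than 1? Yes.
Verdict: Stationary.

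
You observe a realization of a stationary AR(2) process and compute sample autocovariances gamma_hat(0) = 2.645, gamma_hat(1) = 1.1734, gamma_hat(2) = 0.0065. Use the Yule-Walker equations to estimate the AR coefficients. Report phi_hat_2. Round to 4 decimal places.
\hat\phi_{2} = -0.2420

The Yule-Walker equations for an AR(p) process read, in matrix form,
  Gamma_p phi = r_p,   with   (Gamma_p)_{ij} = gamma(|i - j|),
                       (r_p)_i = gamma(i),   i,j = 1..p.
Substitute the sample gammas (Toeplitz matrix and right-hand side of size 2):
  Gamma_p = [[2.645, 1.1734], [1.1734, 2.645]]
  r_p     = [1.1734, 0.0065]
Written out:
  2.645 phi_1 + 1.1734 phi_2 = 1.1734
  1.1734 phi_1 + 2.645 phi_2 = 0.0065
Solve by Cramer's rule:
  det = gamma(0)^2 - gamma(1)^2 = (2.645)^2 - (1.1734)^2 = 6.996025 - 1.37686756 = 5.61915744
  phi_hat_1 = [gamma(1) gamma(0) - gamma(1) gamma(2)] / det = [(1.1734)(2.645) - (1.1734)(0.0065)] / 5.61915744 = 3.0960159 / 5.61915744 = 0.551
  phi_hat_2 = [gamma(0) gamma(2) - gamma(1)^2] / det = [(2.645)(0.0065) - (1.1734)^2] / 5.61915744 = -1.35967506 / 5.61915744 = -0.242
So phi_hat = [0.5510, -0.2420].
Therefore phi_hat_2 = -0.2420.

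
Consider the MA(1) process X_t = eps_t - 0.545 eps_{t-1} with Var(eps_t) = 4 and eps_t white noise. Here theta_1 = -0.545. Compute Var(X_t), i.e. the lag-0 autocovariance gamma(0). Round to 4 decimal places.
\gamma(0) = 5.1881

For an MA(q) process X_t = eps_t + sum_i theta_i eps_{t-i} with
Var(eps_t) = sigma^2, the variance is
  gamma(0) = sigma^2 * (1 + sum_i theta_i^2).
  sum_i theta_i^2 = (-0.545)^2 = 0.297025.
  gamma(0) = 4 * (1 + 0.297025) = 4 * 1.297025 = 5.1881.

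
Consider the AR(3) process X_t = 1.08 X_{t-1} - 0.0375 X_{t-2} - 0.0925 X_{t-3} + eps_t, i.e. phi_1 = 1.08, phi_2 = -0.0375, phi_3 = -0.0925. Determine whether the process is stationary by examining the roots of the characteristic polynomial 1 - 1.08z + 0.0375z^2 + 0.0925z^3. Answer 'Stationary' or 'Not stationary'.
\text{Stationary}

The AR(p) characteristic polynomial is P(z) = 1 - 1.08z + 0.0375z^2 + 0.0925z^3.
Stationarity requires all roots to lie outside the unit circle, i.e. |z| > 1 for every root.
Degree 3: look for a simple real root z0 first, then factor out (1 - z/z0) and solve the remaining quadratic.
Testing z0 = -4: P(-4) = 1 + (-1.08)(-4) + (0.0375)(-4)^2 + (0.0925)(-4)^3
  = 1 + (4.32) + (0.6) + (-5.92) = 0.  So z_0 = -4 is a root, |z_0| = 4.
Divide out the factor (1 + 0.25 z) = (1 - z/z0) (since 1/z0 = -0.25):
  P(z) = (1 + 0.25 z)(1 + (-1.33) z + (0.37) z^2)
  [check: z-coef -1.33 - (-0.25) = -1.08; z^2-coef 0.37 - (-0.25)(-1.33) = 0.0375; z^3-coef -(-0.25)(0.37) = 0.0925.]
Remaining roots from the quadratic factor 1 + (-1.33) z + (0.37) z^2:
  Set 1 + (-1.33) z + (0.37) z^2 = 0, i.e. a z^2 + b z + c = 0 with a = 0.37, b = -1.33, c = 1.
  Discriminant D = b^2 - 4ac = (-1.33)^2 - 4*(0.37)*1 = 1.7689 - (1.48) = 0.2889.
  D >= 0, so the roots are real: z = (-b +/- sqrt(D)) / (2a) = (1.33 +/- 0.537494) / (0.74).
    z_1 = (1.33 + 0.537494) / (0.74) = 2.5236,   |z_1| = 2.5236.
    z_2 = (1.33 - 0.537494) / (0.74) = 1.071,   |z_2| = 1.071.
Moduli of all roots: 4.0000, 2.5236, 1.0710.
All moduli strictly greater than 1? Yes.
Verdict: Stationary.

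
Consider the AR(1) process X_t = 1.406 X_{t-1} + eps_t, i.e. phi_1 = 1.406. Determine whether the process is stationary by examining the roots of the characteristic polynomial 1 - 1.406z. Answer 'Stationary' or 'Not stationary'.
\text{Not stationary}

The AR(p) characteristic polynomial is P(z) = 1 - 1.406z.
Stationarity requires all roots to lie outside the unit circle, i.e. |z| > 1 for every root.
This is linear in z: 1 + (-1.406) z = 0  =>  z = -1/(-1.406) = 0.711238,  |z| = 0.711238.
Moduli of all roots: 0.7112.
All moduli strictly greater than 1? No.
Verdict: Not stationary.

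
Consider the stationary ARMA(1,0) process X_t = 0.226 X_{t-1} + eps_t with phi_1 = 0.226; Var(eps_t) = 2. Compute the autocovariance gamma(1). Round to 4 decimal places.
\gamma(1) = 0.4763

Multiply the model equation by X_{t-k} and take expectations. With theta_0 = psi_0 = 1 and psi_j the MA(infinity) weights, this gives
  gamma(k) - sum_i phi_i gamma(k-i) = c_k,
  c_k = sigma^2 * sum_{j=k..q} theta_j psi_{j-k}   (c_k = 0 for k > q),
using gamma(-m) = gamma(m).
Pure AR (q = 0): c_0 = sigma^2 = 2, c_k = 0 for k >= 1.
Equations for k = 0 and k = 1 (AR order 1):
  gamma(0) = phi_1 gamma(1) + c_0
  gamma(1) = phi_1 gamma(0) + c_1
Substituting the second into the first: gamma(0) (1 - phi_1^2) = c_0 + phi_1 c_1, so
  gamma(0) = c_0 / (1 - phi_1^2) = 2 / (1 - (0.226)^2) = 2 / 0.948924 = 2.10765.
  gamma(1) = phi_1 gamma(0) = (0.226)(2.10765) = 0.476329.
Therefore gamma(1) = 0.4763 (to 4 decimal places).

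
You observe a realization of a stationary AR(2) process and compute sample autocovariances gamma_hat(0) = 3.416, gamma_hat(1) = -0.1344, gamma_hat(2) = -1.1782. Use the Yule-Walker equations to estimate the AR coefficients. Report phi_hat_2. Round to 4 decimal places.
\hat\phi_{2} = -0.3470

The Yule-Walker equations for an AR(p) process read, in matrix form,
  Gamma_p phi = r_p,   with   (Gamma_p)_{ij} = gamma(|i - j|),
                       (r_p)_i = gamma(i),   i,j = 1..p.
Substitute the sample gammas (Toeplitz matrix and right-hand side of size 2):
  Gamma_p = [[3.416, -0.1344], [-0.1344, 3.416]]
  r_p     = [-0.1344, -1.1782]
Written out:
  3.416 phi_1 - 0.1344 phi_2 = -0.1344
  -0.1344 phi_1 + 3.416 phi_2 = -1.1782
Solve by Cramer's rule:
  det = gamma(0)^2 - gamma(1)^2 = (3.416)^2 - (-0.1344)^2 = 11.669056 - 0.01806336 = 11.65099264
  phi_hat_1 = [gamma(1) gamma(0) - gamma(1) gamma(2)] / det = [(-0.1344)(3.416) - (-0.1344)(-1.1782)] / 11.65099264 = -0.61746048 / 11.65099264 = -0.053
  phi_hat_2 = [gamma(0) gamma(2) - gamma(1)^2] / det = [(3.416)(-1.1782) - (-0.1344)^2] / 11.65099264 = -4.04279456 / 11.65099264 = -0.347
So phi_hat = [-0.0530, -0.3470].
Therefore phi_hat_2 = -0.3470.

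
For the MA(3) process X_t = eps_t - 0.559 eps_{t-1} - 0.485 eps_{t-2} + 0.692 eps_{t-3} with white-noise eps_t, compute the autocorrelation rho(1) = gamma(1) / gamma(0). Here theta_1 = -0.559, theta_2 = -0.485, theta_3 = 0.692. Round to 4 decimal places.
\rho(1) = -0.3077

For an MA(q) process with theta_0 = 1, the autocovariance is
  gamma(k) = sigma^2 * sum_{i=0..q-k} theta_i * theta_{i+k},
and rho(k) = gamma(k) / gamma(0). Sigma^2 cancels.
  numerator   = (1)*(-0.559) + (-0.559)*(-0.485) + (-0.485)*(0.692) = -0.623505.
  denominator = (1)^2 + (-0.559)^2 + (-0.485)^2 + (0.692)^2 = 2.02657.
  rho(1) = -0.623505 / 2.02657 = -0.3077.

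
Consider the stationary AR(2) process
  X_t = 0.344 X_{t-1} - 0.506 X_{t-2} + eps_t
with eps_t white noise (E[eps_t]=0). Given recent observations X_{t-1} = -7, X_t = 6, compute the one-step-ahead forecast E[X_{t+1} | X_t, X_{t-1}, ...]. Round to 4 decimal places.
E[X_{t+1} \mid \mathcal F_t] = 5.6060

For an AR(p) model X_t = c + sum_i phi_i X_{t-i} + eps_t, the
one-step-ahead conditional mean is
  E[X_{t+1} | X_t, ...] = c + sum_i phi_i X_{t+1-i}.
Substitute known values:
  E[X_{t+1} | ...] = (0.344) * (6) + (-0.506) * (-7)
                   = 5.6060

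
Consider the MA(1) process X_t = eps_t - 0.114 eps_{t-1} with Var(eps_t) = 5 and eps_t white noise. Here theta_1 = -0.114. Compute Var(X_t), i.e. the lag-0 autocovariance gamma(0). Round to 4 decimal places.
\gamma(0) = 5.0650

For an MA(q) process X_t = eps_t + sum_i theta_i eps_{t-i} with
Var(eps_t) = sigma^2, the variance is
  gamma(0) = sigma^2 * (1 + sum_i theta_i^2).
  sum_i theta_i^2 = (-0.114)^2 = 0.012996.
  gamma(0) = 5 * (1 + 0.012996) = 5 * 1.012996 = 5.06498, which rounds to 5.0650.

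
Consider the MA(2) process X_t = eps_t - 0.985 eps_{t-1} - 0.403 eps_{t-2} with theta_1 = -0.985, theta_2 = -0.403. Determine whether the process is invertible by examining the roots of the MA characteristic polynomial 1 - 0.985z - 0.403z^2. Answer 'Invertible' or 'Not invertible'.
\text{Not invertible}

The MA(q) characteristic polynomial is P(z) = 1 - 0.985z - 0.403z^2.
Invertibility requires all roots to lie outside the unit circle, i.e. |z| > 1 for every root.
Set 1 + (-0.985) z + (-0.403) z^2 = 0, i.e. a z^2 + b z + c = 0 with a = -0.403, b = -0.985, c = 1.
Discriminant D = b^2 - 4ac = (-0.985)^2 - 4*(-0.403)*1 = 0.970225 - (-1.612) = 2.582225.
D >= 0, so the roots are real: z = (-b +/- sqrt(D)) / (2a) = (0.985 +/- 1.60693) / (-0.806).
  z_1 = (0.985 + 1.60693) / (-0.806) = -3.2158,   |z_1| = 3.2158.
  z_2 = (0.985 - 1.60693) / (-0.806) = 0.7716,   |z_2| = 0.7716.
Moduli of all roots: 3.2158, 0.7716.
All moduli strictly greater than 1? No.
Verdict: Not invertible.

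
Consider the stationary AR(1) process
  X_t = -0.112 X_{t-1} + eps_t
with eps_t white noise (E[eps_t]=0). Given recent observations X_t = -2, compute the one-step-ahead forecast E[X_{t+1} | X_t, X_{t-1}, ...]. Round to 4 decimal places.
E[X_{t+1} \mid \mathcal F_t] = 0.2240

For an AR(p) model X_t = c + sum_i phi_i X_{t-i} + eps_t, the
one-step-ahead conditional mean is
  E[X_{t+1} | X_t, ...] = c + sum_i phi_i X_{t+1-i}.
Substitute known values:
  E[X_{t+1} | ...] = (-0.112) * (-2)
                   = 0.2240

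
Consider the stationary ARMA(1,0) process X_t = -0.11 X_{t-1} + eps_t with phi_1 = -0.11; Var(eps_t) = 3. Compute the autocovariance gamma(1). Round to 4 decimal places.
\gamma(1) = -0.3340

Multiply the model equation by X_{t-k} and take expectations. With theta_0 = psi_0 = 1 and psi_j the MA(infinity) weights, this gives
  gamma(k) - sum_i phi_i gamma(k-i) = c_k,
  c_k = sigma^2 * sum_{j=k..q} theta_j psi_{j-k}   (c_k = 0 for k > q),
using gamma(-m) = gamma(m).
Pure AR (q = 0): c_0 = sigma^2 = 3, c_k = 0 for k >= 1.
Equations for k = 0 and k = 1 (AR order 1):
  gamma(0) = phi_1 gamma(1) + c_0
  gamma(1) = phi_1 gamma(0) + c_1
Substituting the second into the first: gamma(0) (1 - phi_1^2) = c_0 + phi_1 c_1, so
  gamma(0) = c_0 / (1 - phi_1^2) = 3 / (1 - (-0.11)^2) = 3 / 0.9879 = 3.036745.
  gamma(1) = phi_1 gamma(0) = (-0.11)(3.036745) = -0.334042.
Therefore gamma(1) = -0.3340 (to 4 decimal places).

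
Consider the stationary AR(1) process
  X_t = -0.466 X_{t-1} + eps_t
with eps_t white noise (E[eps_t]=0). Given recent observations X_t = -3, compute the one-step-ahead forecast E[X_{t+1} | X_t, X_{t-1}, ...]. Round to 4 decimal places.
E[X_{t+1} \mid \mathcal F_t] = 1.3980

For an AR(p) model X_t = c + sum_i phi_i X_{t-i} + eps_t, the
one-step-ahead conditional mean is
  E[X_{t+1} | X_t, ...] = c + sum_i phi_i X_{t+1-i}.
Substitute known values:
  E[X_{t+1} | ...] = (-0.466) * (-3)
                   = 1.3980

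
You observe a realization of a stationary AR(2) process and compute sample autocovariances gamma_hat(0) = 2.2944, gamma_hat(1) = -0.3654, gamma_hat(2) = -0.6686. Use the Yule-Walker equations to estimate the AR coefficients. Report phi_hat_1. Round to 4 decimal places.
\hat\phi_{1} = -0.2110

The Yule-Walker equations for an AR(p) process read, in matrix form,
  Gamma_p phi = r_p,   with   (Gamma_p)_{ij} = gamma(|i - j|),
                       (r_p)_i = gamma(i),   i,j = 1..p.
Substitute the sample gammas (Toeplitz matrix and right-hand side of size 2):
  Gamma_p = [[2.2944, -0.3654], [-0.3654, 2.2944]]
  r_p     = [-0.3654, -0.6686]
Written out:
  2.2944 phi_1 - 0.3654 phi_2 = -0.3654
  -0.3654 phi_1 + 2.2944 phi_2 = -0.6686
Solve by Cramer's rule:
  det = gamma(0)^2 - gamma(1)^2 = (2.2944)^2 - (-0.3654)^2 = 5.26427136 - 0.13351716 = 5.1307542
  phi_hat_1 = [gamma(1) gamma(0) - gamma(1) gamma(2)] / det = [(-0.3654)(2.2944) - (-0.3654)(-0.6686)] / 5.1307542 = -1.0826802 / 5.1307542 = -0.211
  phi_hat_2 = [gamma(0) gamma(2) - gamma(1)^2] / det = [(2.2944)(-0.6686) - (-0.3654)^2] / 5.1307542 = -1.667553 / 5.1307542 = -0.325
So phi_hat = [-0.2110, -0.3250].
Therefore phi_hat_1 = -0.2110.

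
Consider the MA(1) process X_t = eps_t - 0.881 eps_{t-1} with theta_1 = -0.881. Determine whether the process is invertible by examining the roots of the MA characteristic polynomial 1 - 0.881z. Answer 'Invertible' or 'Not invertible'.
\text{Invertible}

The MA(q) characteristic polynomial is P(z) = 1 - 0.881z.
Invertibility requires all roots to lie outside the unit circle, i.e. |z| > 1 for every root.
This is linear in z: 1 + (-0.881) z = 0  =>  z = -1/(-0.881) = 1.135074,  |z| = 1.135074.
Moduli of all roots: 1.1351.
All moduli strictly greater than 1? Yes.
Verdict: Invertible.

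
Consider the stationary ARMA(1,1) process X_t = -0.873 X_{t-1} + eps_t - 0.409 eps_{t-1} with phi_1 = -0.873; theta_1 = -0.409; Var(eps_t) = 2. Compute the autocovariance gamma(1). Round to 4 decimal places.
\gamma(1) = -14.6277

Multiply the model equation by X_{t-k} and take expectations. With theta_0 = psi_0 = 1 and psi_j the MA(infinity) weights, this gives
  gamma(k) - sum_i phi_i gamma(k-i) = c_k,
  c_k = sigma^2 * sum_{j=k..q} theta_j psi_{j-k}   (c_k = 0 for k > q),
using gamma(-m) = gamma(m).
psi-weights needed (psi_j = theta_j + sum_i phi_i psi_{j-i}):
  psi_1 = theta_1 + phi_1 = -0.409 + (-0.873) = -1.282
Right-hand sides:
  c_0 = sigma^2 (1 + theta_1 psi_1) = 2 * (1 + (-0.409)(-1.282)) = 2 * 1.524338 = 3.048676
  c_1 = sigma^2 theta_1 = 2 * (-0.409) = -0.818
  c_2 = 0
Equations for k = 0 and k = 1 (AR order 1):
  gamma(0) = phi_1 gamma(1) + c_0
  gamma(1) = phi_1 gamma(0) + c_1
Substituting the second into the first: gamma(0) (1 - phi_1^2) = c_0 + phi_1 c_1, so
  gamma(0) = (c_0 + phi_1 c_1) / (1 - phi_1^2) = (3.048676 + (-0.873)(-0.818)) / (1 - (-0.873)^2) = 3.76279 / 0.237871 = 15.818616.
  gamma(1) = phi_1 gamma(0) + c_1 = (-0.873)(15.818616) + (-0.818) = -14.627652.
Therefore gamma(1) = -14.6277 (to 4 decimal places).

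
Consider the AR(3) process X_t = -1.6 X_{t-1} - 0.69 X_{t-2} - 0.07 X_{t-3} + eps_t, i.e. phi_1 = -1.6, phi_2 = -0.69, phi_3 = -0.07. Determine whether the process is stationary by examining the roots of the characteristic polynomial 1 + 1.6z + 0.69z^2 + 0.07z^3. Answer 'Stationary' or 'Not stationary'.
\text{Stationary}

The AR(p) characteristic polynomial is P(z) = 1 + 1.6z + 0.69z^2 + 0.07z^3.
Stationarity requires all roots to lie outside the unit circle, i.e. |z| > 1 for every root.
Degree 3: look for a simple real root z0 first, then factor out (1 - z/z0) and solve the remaining quadratic.
Testing z0 = -2: P(-2) = 1 + (1.6)(-2) + (0.69)(-2)^2 + (0.07)(-2)^3
  = 1 + (-3.2) + (2.76) + (-0.56) = 0.  So z_0 = -2 is a root, |z_0| = 2.
Divide out the factor (1 + 0.5 z) = (1 - z/z0) (since 1/z0 = -0.5):
  P(z) = (1 + 0.5 z)(1 + (1.1) z + (0.14) z^2)
  [check: z-coef 1.1 - (-0.5) = 1.6; z^2-coef 0.14 - (-0.5)(1.1) = 0.69; z^3-coef -(-0.5)(0.14) = 0.07.]
Remaining roots from the quadratic factor 1 + (1.1) z + (0.14) z^2:
  Set 1 + (1.1) z + (0.14) z^2 = 0, i.e. a z^2 + b z + c = 0 with a = 0.14, b = 1.1, c = 1.
  Discriminant D = b^2 - 4ac = (1.1)^2 - 4*(0.14)*1 = 1.21 - (0.56) = 0.65.
  D >= 0, so the roots are real: z = (-b +/- sqrt(D)) / (2a) = (-1.1 +/- 0.806226) / (0.28).
    z_1 = (-1.1 + 0.806226) / (0.28) = -1.0492,   |z_1| = 1.0492.
    z_2 = (-1.1 - 0.806226) / (0.28) = -6.8079,   |z_2| = 6.8079.
Moduli of all roots: 2.0000, 1.0492, 6.8079.
All moduli strictly greater than 1? Yes.
Verdict: Stationary.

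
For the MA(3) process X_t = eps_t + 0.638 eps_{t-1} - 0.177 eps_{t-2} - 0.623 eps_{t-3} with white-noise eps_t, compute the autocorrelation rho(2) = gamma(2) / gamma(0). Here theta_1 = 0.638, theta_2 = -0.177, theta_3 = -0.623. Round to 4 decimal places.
\rho(2) = -0.3145

For an MA(q) process with theta_0 = 1, the autocovariance is
  gamma(k) = sigma^2 * sum_{i=0..q-k} theta_i * theta_{i+k},
and rho(k) = gamma(k) / gamma(0). Sigma^2 cancels.
  numerator   = (1)*(-0.177) + (0.638)*(-0.623) = -0.574474.
  denominator = (1)^2 + (0.638)^2 + (-0.177)^2 + (-0.623)^2 = 1.826502.
  rho(2) = -0.574474 / 1.826502 = -0.3145.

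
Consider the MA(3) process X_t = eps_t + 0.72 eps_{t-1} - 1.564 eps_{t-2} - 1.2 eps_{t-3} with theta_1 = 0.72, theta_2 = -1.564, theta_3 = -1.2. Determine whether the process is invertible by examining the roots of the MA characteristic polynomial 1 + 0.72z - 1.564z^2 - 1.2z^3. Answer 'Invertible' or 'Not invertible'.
\text{Not invertible}

The MA(q) characteristic polynomial is P(z) = 1 + 0.72z - 1.564z^2 - 1.2z^3.
Invertibility requires all roots to lie outside the unit circle, i.e. |z| > 1 for every root.
Degree 3: look for a simple real root z0 first, then factor out (1 - z/z0) and solve the remaining quadratic.
Testing z0 = -1.25: P(-1.25) = 1 + (0.72)(-1.25) + (-1.564)(-1.25)^2 + (-1.2)(-1.25)^3
  = 1 + (-0.9) + (-2.44375) + (2.34375) = 0.  So z_0 = -1.25 is a root, |z_0| = 1.25.
Divide out the factor (1 + 0.8 z) = (1 - z/z0) (since 1/z0 = -0.8):
  P(z) = (1 + 0.8 z)(1 + (-0.08) z + (-1.5) z^2)
  [check: z-coef -0.08 - (-0.8) = 0.72; z^2-coef -1.5 - (-0.8)(-0.08) = -1.564; z^3-coef -(-0.8)(-1.5) = -1.2.]
Remaining roots from the quadratic factor 1 + (-0.08) z + (-1.5) z^2:
  Set 1 + (-0.08) z + (-1.5) z^2 = 0, i.e. a z^2 + b z + c = 0 with a = -1.5, b = -0.08, c = 1.
  Discriminant D = b^2 - 4ac = (-0.08)^2 - 4*(-1.5)*1 = 0.0064 - (-6) = 6.0064.
  D >= 0, so the roots are real: z = (-b +/- sqrt(D)) / (2a) = (0.08 +/- 2.450796) / (-3).
    z_1 = (0.08 + 2.450796) / (-3) = -0.8436,   |z_1| = 0.8436.
    z_2 = (0.08 - 2.450796) / (-3) = 0.7903,   |z_2| = 0.7903.
Moduli of all roots: 1.2500, 0.8436, 0.7903.
All moduli strictly greater than 1? No.
Verdict: Not invertible.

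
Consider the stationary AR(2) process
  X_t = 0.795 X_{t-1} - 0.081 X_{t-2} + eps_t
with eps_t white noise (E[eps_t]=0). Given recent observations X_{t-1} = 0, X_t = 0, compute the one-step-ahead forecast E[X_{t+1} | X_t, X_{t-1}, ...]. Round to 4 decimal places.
E[X_{t+1} \mid \mathcal F_t] = 0.0000

For an AR(p) model X_t = c + sum_i phi_i X_{t-i} + eps_t, the
one-step-ahead conditional mean is
  E[X_{t+1} | X_t, ...] = c + sum_i phi_i X_{t+1-i}.
Substitute known values:
  E[X_{t+1} | ...] = (0.795) * (0) + (-0.081) * (0)
                   = 0.0000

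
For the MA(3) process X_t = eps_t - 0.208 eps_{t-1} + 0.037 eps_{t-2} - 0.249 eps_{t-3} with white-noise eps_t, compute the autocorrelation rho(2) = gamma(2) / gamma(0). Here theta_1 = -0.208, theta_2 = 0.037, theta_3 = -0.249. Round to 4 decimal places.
\rho(2) = 0.0802

For an MA(q) process with theta_0 = 1, the autocovariance is
  gamma(k) = sigma^2 * sum_{i=0..q-k} theta_i * theta_{i+k},
and rho(k) = gamma(k) / gamma(0). Sigma^2 cancels.
  numerator   = (1)*(0.037) + (-0.208)*(-0.249) = 0.088792.
  denominator = (1)^2 + (-0.208)^2 + (0.037)^2 + (-0.249)^2 = 1.106634.
  rho(2) = 0.088792 / 1.106634 = 0.0802.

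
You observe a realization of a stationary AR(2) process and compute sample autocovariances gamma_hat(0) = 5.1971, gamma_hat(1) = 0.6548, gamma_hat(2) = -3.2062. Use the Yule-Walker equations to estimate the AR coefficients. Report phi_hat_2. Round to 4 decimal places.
\hat\phi_{2} = -0.6430

The Yule-Walker equations for an AR(p) process read, in matrix form,
  Gamma_p phi = r_p,   with   (Gamma_p)_{ij} = gamma(|i - j|),
                       (r_p)_i = gamma(i),   i,j = 1..p.
Substitute the sample gammas (Toeplitz matrix and right-hand side of size 2):
  Gamma_p = [[5.1971, 0.6548], [0.6548, 5.1971]]
  r_p     = [0.6548, -3.2062]
Written out:
  5.1971 phi_1 + 0.6548 phi_2 = 0.6548
  0.6548 phi_1 + 5.1971 phi_2 = -3.2062
Solve by Cramer's rule:
  det = gamma(0)^2 - gamma(1)^2 = (5.1971)^2 - (0.6548)^2 = 27.00984841 - 0.42876304 = 26.58108537
  phi_hat_1 = [gamma(1) gamma(0) - gamma(1) gamma(2)] / det = [(0.6548)(5.1971) - (0.6548)(-3.2062)] / 26.58108537 = 5.50248084 / 26.58108537 = 0.207
  phi_hat_2 = [gamma(0) gamma(2) - gamma(1)^2] / det = [(5.1971)(-3.2062) - (0.6548)^2] / 26.58108537 = -17.09170506 / 26.58108537 = -0.643
So phi_hat = [0.2070, -0.6430].
Therefore phi_hat_2 = -0.6430.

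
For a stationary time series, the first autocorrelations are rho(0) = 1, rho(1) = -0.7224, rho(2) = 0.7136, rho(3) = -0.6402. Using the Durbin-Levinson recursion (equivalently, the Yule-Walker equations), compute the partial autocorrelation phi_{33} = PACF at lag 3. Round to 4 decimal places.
\phi_{33} = -0.1040

The PACF at lag k is phi_{kk}, the last component of the solution
to the Yule-Walker system G_k phi = r_k where
  (G_k)_{ij} = rho(|i - j|), (r_k)_i = rho(i), i,j = 1..k.
Equivalently, Durbin-Levinson gives phi_{kk} iteratively:
  phi_{11} = rho(1)
  phi_{kk} = [rho(k) - sum_{j=1..k-1} phi_{k-1,j} rho(k-j)]
            / [1 - sum_{j=1..k-1} phi_{k-1,j} rho(j)],
  phi_{k,j} = phi_{k-1,j} - phi_{kk} phi_{k-1,k-j},  j = 1..k-1.
Step k = 1:
  phi_11 = rho(1) = -0.7224.
Step k = 2:
  phi_22 = [rho(2) - phi_11 rho(1)] / [1 - phi_11 rho(1)] = [0.7136 - (-0.7224)(-0.7224)] / [1 - (-0.7224)(-0.7224)]
         = 0.19173824 / 0.47813824 = 0.40101.
  Update: phi_21 = phi_11 - phi_22 phi_11 = -0.7224 - (0.40101)(-0.7224) = -0.43271.
Step k = 3:
  phi_33 = [rho(3) - phi_21 rho(2) - phi_22 rho(1)] / [1 - phi_21 rho(1) - phi_22 rho(2)]
    numerator   = -0.6402 - (-0.43271)(0.7136) - (0.40101)(-0.7224) = -0.04172824
    denominator = 1 - (-0.43271)(-0.7224) - (0.40101)(0.7136) = 0.40124928
  phi_33 = -0.04172824 / 0.40124928 = -0.104.
Therefore phi_{33} = -0.1040.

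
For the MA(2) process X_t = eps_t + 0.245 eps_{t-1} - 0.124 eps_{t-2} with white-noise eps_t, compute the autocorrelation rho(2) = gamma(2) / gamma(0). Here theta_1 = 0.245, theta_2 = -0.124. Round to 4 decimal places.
\rho(2) = -0.1153

For an MA(q) process with theta_0 = 1, the autocovariance is
  gamma(k) = sigma^2 * sum_{i=0..q-k} theta_i * theta_{i+k},
and rho(k) = gamma(k) / gamma(0). Sigma^2 cancels.
  numerator   = (1)*(-0.124) = -0.124.
  denominator = (1)^2 + (0.245)^2 + (-0.124)^2 = 1.075401.
  rho(2) = -0.124 / 1.075401 = -0.1153.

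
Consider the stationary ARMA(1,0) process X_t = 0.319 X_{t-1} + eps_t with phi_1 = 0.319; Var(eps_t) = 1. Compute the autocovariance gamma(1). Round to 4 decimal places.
\gamma(1) = 0.3551

Multiply the model equation by X_{t-k} and take expectations. With theta_0 = psi_0 = 1 and psi_j the MA(infinity) weights, this gives
  gamma(k) - sum_i phi_i gamma(k-i) = c_k,
  c_k = sigma^2 * sum_{j=k..q} theta_j psi_{j-k}   (c_k = 0 for k > q),
using gamma(-m) = gamma(m).
Pure AR (q = 0): c_0 = sigma^2 = 1, c_k = 0 for k >= 1.
Equations for k = 0 and k = 1 (AR order 1):
  gamma(0) = phi_1 gamma(1) + c_0
  gamma(1) = phi_1 gamma(0) + c_1
Substituting the second into the first: gamma(0) (1 - phi_1^2) = c_0 + phi_1 c_1, so
  gamma(0) = c_0 / (1 - phi_1^2) = 1 / (1 - (0.319)^2) = 1 / 0.898239 = 1.113289.
  gamma(1) = phi_1 gamma(0) = (0.319)(1.113289) = 0.355139.
Therefore gamma(1) = 0.3551 (to 4 decimal places).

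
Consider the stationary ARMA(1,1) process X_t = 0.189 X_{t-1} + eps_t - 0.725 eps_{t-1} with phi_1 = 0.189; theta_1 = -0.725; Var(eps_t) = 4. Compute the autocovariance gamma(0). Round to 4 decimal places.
\gamma(0) = 5.1918

Multiply the model equation by X_{t-k} and take expectations. With theta_0 = psi_0 = 1 and psi_j the MA(infinity) weights, this gives
  gamma(k) - sum_i phi_i gamma(k-i) = c_k,
  c_k = sigma^2 * sum_{j=k..q} theta_j psi_{j-k}   (c_k = 0 for k > q),
using gamma(-m) = gamma(m).
psi-weights needed (psi_j = theta_j + sum_i phi_i psi_{j-i}):
  psi_1 = theta_1 + phi_1 = -0.725 + (0.189) = -0.536
Right-hand sides:
  c_0 = sigma^2 (1 + theta_1 psi_1) = 4 * (1 + (-0.725)(-0.536)) = 4 * 1.3886 = 5.5544
  c_1 = sigma^2 theta_1 = 4 * (-0.725) = -2.9
  c_2 = 0
Equations for k = 0 and k = 1 (AR order 1):
  gamma(0) = phi_1 gamma(1) + c_0
  gamma(1) = phi_1 gamma(0) + c_1
Substituting the second into the first: gamma(0) (1 - phi_1^2) = c_0 + phi_1 c_1, so
  gamma(0) = (c_0 + phi_1 c_1) / (1 - phi_1^2) = (5.5544 + (0.189)(-2.9)) / (1 - (0.189)^2) = 5.0063 / 0.964279 = 5.191755.
Therefore gamma(0) = 5.1918 (to 4 decimal places).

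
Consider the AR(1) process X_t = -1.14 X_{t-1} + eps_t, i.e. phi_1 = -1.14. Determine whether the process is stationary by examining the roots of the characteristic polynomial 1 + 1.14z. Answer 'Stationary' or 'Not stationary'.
\text{Not stationary}

The AR(p) characteristic polynomial is P(z) = 1 + 1.14z.
Stationarity requires all roots to lie outside the unit circle, i.e. |z| > 1 for every root.
This is linear in z: 1 + (1.14) z = 0  =>  z = -1/(1.14) = -0.877193,  |z| = 0.877193.
Moduli of all roots: 0.8772.
All moduli strictly greater than 1? No.
Verdict: Not stationary.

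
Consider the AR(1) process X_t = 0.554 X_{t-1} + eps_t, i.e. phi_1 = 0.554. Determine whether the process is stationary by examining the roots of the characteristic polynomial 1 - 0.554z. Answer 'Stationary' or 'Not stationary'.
\text{Stationary}

The AR(p) characteristic polynomial is P(z) = 1 - 0.554z.
Stationarity requires all roots to lie outside the unit circle, i.e. |z| > 1 for every root.
This is linear in z: 1 + (-0.554) z = 0  =>  z = -1/(-0.554) = 1.805054,  |z| = 1.805054.
Moduli of all roots: 1.8051.
All moduli strictly greater than 1? Yes.
Verdict: Stationary.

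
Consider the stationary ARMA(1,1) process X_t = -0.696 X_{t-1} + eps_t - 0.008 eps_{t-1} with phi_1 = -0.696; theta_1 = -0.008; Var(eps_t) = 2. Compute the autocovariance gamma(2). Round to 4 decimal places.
\gamma(2) = 1.9113

Multiply the model equation by X_{t-k} and take expectations. With theta_0 = psi_0 = 1 and psi_j the MA(infinity) weights, this gives
  gamma(k) - sum_i phi_i gamma(k-i) = c_k,
  c_k = sigma^2 * sum_{j=k..q} theta_j psi_{j-k}   (c_k = 0 for k > q),
using gamma(-m) = gamma(m).
psi-weights needed (psi_j = theta_j + sum_i phi_i psi_{j-i}):
  psi_1 = theta_1 + phi_1 = -0.008 + (-0.696) = -0.704
Right-hand sides:
  c_0 = sigma^2 (1 + theta_1 psi_1) = 2 * (1 + (-0.008)(-0.704)) = 2 * 1.005632 = 2.011264
  c_1 = sigma^2 theta_1 = 2 * (-0.008) = -0.016
  c_2 = 0
Equations for k = 0 and k = 1 (AR order 1):
  gamma(0) = phi_1 gamma(1) + c_0
  gamma(1) = phi_1 gamma(0) + c_1
Substituting the second into the first: gamma(0) (1 - phi_1^2) = c_0 + phi_1 c_1, so
  gamma(0) = (c_0 + phi_1 c_1) / (1 - phi_1^2) = (2.011264 + (-0.696)(-0.016)) / (1 - (-0.696)^2) = 2.0224 / 0.515584 = 3.922542.
  gamma(1) = phi_1 gamma(0) + c_1 = (-0.696)(3.922542) + (-0.016) = -2.746089.
For k = 2 (> q): gamma(2) = phi_1 gamma(1) = (-0.696)(-2.746089) = 1.911278.
Therefore gamma(2) = 1.9113 (to 4 decimal places).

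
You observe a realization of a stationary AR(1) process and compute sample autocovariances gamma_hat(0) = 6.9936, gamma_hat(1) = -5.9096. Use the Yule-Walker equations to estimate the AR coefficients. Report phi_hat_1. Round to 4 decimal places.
\hat\phi_{1} = -0.8450

The Yule-Walker equations for an AR(p) process read, in matrix form,
  Gamma_p phi = r_p,   with   (Gamma_p)_{ij} = gamma(|i - j|),
                       (r_p)_i = gamma(i),   i,j = 1..p.
Substitute the sample gammas (Toeplitz matrix and right-hand side of size 1):
  Gamma_p = [[6.9936]]
  r_p     = [-5.9096]
With p = 1 this is the single equation gamma(0) phi_1 = gamma(1):
  phi_hat_1 = gamma(1) / gamma(0) = -5.9096 / 6.9936 = -0.8450.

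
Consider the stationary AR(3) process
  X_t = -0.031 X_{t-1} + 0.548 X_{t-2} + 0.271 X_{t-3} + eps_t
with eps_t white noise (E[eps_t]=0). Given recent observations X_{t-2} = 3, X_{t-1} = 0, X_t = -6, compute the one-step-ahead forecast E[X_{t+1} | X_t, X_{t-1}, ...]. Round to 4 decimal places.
E[X_{t+1} \mid \mathcal F_t] = 0.9990

For an AR(p) model X_t = c + sum_i phi_i X_{t-i} + eps_t, the
one-step-ahead conditional mean is
  E[X_{t+1} | X_t, ...] = c + sum_i phi_i X_{t+1-i}.
Substitute known values:
  E[X_{t+1} | ...] = (-0.031) * (-6) + (0.548) * (0) + (0.271) * (3)
                   = 0.9990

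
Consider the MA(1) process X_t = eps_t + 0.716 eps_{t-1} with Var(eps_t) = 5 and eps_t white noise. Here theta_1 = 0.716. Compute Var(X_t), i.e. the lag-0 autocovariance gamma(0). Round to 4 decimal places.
\gamma(0) = 7.5633

For an MA(q) process X_t = eps_t + sum_i theta_i eps_{t-i} with
Var(eps_t) = sigma^2, the variance is
  gamma(0) = sigma^2 * (1 + sum_i theta_i^2).
  sum_i theta_i^2 = (0.716)^2 = 0.512656.
  gamma(0) = 5 * (1 + 0.512656) = 5 * 1.512656 = 7.56328, which rounds to 7.5633.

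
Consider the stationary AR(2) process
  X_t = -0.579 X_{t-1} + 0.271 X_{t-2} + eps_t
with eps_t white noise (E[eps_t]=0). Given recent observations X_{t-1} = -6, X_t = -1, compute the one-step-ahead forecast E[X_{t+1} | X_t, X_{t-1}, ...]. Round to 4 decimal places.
E[X_{t+1} \mid \mathcal F_t] = -1.0470

For an AR(p) model X_t = c + sum_i phi_i X_{t-i} + eps_t, the
one-step-ahead conditional mean is
  E[X_{t+1} | X_t, ...] = c + sum_i phi_i X_{t+1-i}.
Substitute known values:
  E[X_{t+1} | ...] = (-0.579) * (-1) + (0.271) * (-6)
                   = -1.0470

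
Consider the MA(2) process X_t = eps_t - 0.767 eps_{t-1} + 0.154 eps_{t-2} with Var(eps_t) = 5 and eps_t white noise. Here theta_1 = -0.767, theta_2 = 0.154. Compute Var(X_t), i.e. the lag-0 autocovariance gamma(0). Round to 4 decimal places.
\gamma(0) = 8.0600

For an MA(q) process X_t = eps_t + sum_i theta_i eps_{t-i} with
Var(eps_t) = sigma^2, the variance is
  gamma(0) = sigma^2 * (1 + sum_i theta_i^2).
  sum_i theta_i^2 = (-0.767)^2 + (0.154)^2 = 0.588289 + 0.023716 = 0.612005.
  gamma(0) = 5 * (1 + 0.612005) = 5 * 1.612005 = 8.060025, which rounds to 8.0600.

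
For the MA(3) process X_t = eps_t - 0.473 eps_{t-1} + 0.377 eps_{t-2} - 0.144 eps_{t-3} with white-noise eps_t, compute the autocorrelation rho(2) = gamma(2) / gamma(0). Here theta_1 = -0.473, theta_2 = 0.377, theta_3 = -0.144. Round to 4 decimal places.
\rho(2) = 0.3210

For an MA(q) process with theta_0 = 1, the autocovariance is
  gamma(k) = sigma^2 * sum_{i=0..q-k} theta_i * theta_{i+k},
and rho(k) = gamma(k) / gamma(0). Sigma^2 cancels.
  numerator   = (1)*(0.377) + (-0.473)*(-0.144) = 0.445112.
  denominator = (1)^2 + (-0.473)^2 + (0.377)^2 + (-0.144)^2 = 1.386594.
  rho(2) = 0.445112 / 1.386594 = 0.3210.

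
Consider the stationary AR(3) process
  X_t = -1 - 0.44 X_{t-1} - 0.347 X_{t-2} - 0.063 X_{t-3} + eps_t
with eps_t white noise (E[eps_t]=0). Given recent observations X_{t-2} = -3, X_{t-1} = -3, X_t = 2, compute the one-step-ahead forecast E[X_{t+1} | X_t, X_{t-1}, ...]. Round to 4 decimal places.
E[X_{t+1} \mid \mathcal F_t] = -0.6500

For an AR(p) model X_t = c + sum_i phi_i X_{t-i} + eps_t, the
one-step-ahead conditional mean is
  E[X_{t+1} | X_t, ...] = c + sum_i phi_i X_{t+1-i}.
Substitute known values:
  E[X_{t+1} | ...] = -1 + (-0.44) * (2) + (-0.347) * (-3) + (-0.063) * (-3)
                   = -0.6500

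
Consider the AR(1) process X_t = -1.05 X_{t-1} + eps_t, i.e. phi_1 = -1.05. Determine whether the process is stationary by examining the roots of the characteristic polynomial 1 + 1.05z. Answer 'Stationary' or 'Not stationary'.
\text{Not stationary}

The AR(p) characteristic polynomial is P(z) = 1 + 1.05z.
Stationarity requires all roots to lie outside the unit circle, i.e. |z| > 1 for every root.
This is linear in z: 1 + (1.05) z = 0  =>  z = -1/(1.05) = -0.952381,  |z| = 0.952381.
Moduli of all roots: 0.9524.
All moduli strictly greater than 1? No.
Verdict: Not stationary.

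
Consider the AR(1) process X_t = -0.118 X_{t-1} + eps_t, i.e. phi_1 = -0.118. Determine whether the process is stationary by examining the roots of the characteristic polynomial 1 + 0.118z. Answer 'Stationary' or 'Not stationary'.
\text{Stationary}

The AR(p) characteristic polynomial is P(z) = 1 + 0.118z.
Stationarity requires all roots to lie outside the unit circle, i.e. |z| > 1 for every root.
This is linear in z: 1 + (0.118) z = 0  =>  z = -1/(0.118) = -8.474576,  |z| = 8.474576.
Moduli of all roots: 8.4746.
All moduli strictly greater than 1? Yes.
Verdict: Stationary.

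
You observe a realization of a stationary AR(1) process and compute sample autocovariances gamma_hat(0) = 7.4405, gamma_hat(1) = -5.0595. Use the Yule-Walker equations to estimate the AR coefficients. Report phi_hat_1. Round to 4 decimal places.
\hat\phi_{1} = -0.6800

The Yule-Walker equations for an AR(p) process read, in matrix form,
  Gamma_p phi = r_p,   with   (Gamma_p)_{ij} = gamma(|i - j|),
                       (r_p)_i = gamma(i),   i,j = 1..p.
Substitute the sample gammas (Toeplitz matrix and right-hand side of size 1):
  Gamma_p = [[7.4405]]
  r_p     = [-5.0595]
With p = 1 this is the single equation gamma(0) phi_1 = gamma(1):
  phi_hat_1 = gamma(1) / gamma(0) = -5.0595 / 7.4405 = -0.6800.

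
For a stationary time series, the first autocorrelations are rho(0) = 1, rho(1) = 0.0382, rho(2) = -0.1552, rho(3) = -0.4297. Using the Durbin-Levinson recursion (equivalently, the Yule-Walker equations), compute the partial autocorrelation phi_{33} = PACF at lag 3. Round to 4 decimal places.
\phi_{33} = -0.4280

The PACF at lag k is phi_{kk}, the last component of the solution
to the Yule-Walker system G_k phi = r_k where
  (G_k)_{ij} = rho(|i - j|), (r_k)_i = rho(i), i,j = 1..k.
Equivalently, Durbin-Levinson gives phi_{kk} iteratively:
  phi_{11} = rho(1)
  phi_{kk} = [rho(k) - sum_{j=1..k-1} phi_{k-1,j} rho(k-j)]
            / [1 - sum_{j=1..k-1} phi_{k-1,j} rho(j)],
  phi_{k,j} = phi_{k-1,j} - phi_{kk} phi_{k-1,k-j},  j = 1..k-1.
Step k = 1:
  phi_11 = rho(1) = 0.0382.
Step k = 2:
  phi_22 = [rho(2) - phi_11 rho(1)] / [1 - phi_11 rho(1)] = [-0.1552 - (0.0382)(0.0382)] / [1 - (0.0382)(0.0382)]
         = -0.15665924 / 0.99854076 = -0.156888.
  Update: phi_21 = phi_11 - phi_22 phi_11 = 0.0382 - (-0.156888)(0.0382) = 0.044193.
Step k = 3:
  phi_33 = [rho(3) - phi_21 rho(2) - phi_22 rho(1)] / [1 - phi_21 rho(1) - phi_22 rho(2)]
    numerator   = -0.4297 - (0.044193)(-0.1552) - (-0.156888)(0.0382) = -0.4168481
    denominator = 1 - (0.044193)(0.0382) - (-0.156888)(-0.1552) = 0.97396278
  phi_33 = -0.4168481 / 0.97396278 = -0.428.
Therefore phi_{33} = -0.4280.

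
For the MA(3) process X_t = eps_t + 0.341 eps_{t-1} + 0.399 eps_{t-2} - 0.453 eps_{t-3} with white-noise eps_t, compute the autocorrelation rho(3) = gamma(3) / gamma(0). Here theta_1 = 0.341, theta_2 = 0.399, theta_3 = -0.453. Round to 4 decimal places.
\rho(3) = -0.3059

For an MA(q) process with theta_0 = 1, the autocovariance is
  gamma(k) = sigma^2 * sum_{i=0..q-k} theta_i * theta_{i+k},
and rho(k) = gamma(k) / gamma(0). Sigma^2 cancels.
  numerator   = (1)*(-0.453) = -0.453.
  denominator = (1)^2 + (0.341)^2 + (0.399)^2 + (-0.453)^2 = 1.480691.
  rho(3) = -0.453 / 1.480691 = -0.3059.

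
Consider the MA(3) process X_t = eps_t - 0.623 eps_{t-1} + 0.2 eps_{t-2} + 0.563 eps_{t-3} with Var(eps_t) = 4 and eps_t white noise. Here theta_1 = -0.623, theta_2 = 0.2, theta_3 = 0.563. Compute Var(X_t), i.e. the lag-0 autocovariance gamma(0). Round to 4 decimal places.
\gamma(0) = 6.9804

For an MA(q) process X_t = eps_t + sum_i theta_i eps_{t-i} with
Var(eps_t) = sigma^2, the variance is
  gamma(0) = sigma^2 * (1 + sum_i theta_i^2).
  sum_i theta_i^2 = (-0.623)^2 + (0.2)^2 + (0.563)^2 = 0.388129 + 0.04 + 0.316969 = 0.745098.
  gamma(0) = 4 * (1 + 0.745098) = 4 * 1.745098 = 6.980392, which rounds to 6.9804.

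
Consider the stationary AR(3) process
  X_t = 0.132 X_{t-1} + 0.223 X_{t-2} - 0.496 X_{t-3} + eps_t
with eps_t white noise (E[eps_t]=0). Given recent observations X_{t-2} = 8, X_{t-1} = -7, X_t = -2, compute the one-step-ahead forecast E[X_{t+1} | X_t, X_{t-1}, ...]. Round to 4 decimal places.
E[X_{t+1} \mid \mathcal F_t] = -5.7930

For an AR(p) model X_t = c + sum_i phi_i X_{t-i} + eps_t, the
one-step-ahead conditional mean is
  E[X_{t+1} | X_t, ...] = c + sum_i phi_i X_{t+1-i}.
Substitute known values:
  E[X_{t+1} | ...] = (0.132) * (-2) + (0.223) * (-7) + (-0.496) * (8)
                   = -5.7930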